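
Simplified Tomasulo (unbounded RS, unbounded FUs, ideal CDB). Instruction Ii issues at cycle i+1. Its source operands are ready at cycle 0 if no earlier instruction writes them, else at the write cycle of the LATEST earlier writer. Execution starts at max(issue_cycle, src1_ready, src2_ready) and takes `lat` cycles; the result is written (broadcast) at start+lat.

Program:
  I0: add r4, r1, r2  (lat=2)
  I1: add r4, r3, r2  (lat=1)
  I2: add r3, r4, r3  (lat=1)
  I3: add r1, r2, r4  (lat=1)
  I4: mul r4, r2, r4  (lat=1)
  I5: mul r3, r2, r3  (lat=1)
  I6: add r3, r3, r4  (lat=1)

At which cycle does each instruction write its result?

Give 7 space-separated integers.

I0 add r4: issue@1 deps=(None,None) exec_start@1 write@3
I1 add r4: issue@2 deps=(None,None) exec_start@2 write@3
I2 add r3: issue@3 deps=(1,None) exec_start@3 write@4
I3 add r1: issue@4 deps=(None,1) exec_start@4 write@5
I4 mul r4: issue@5 deps=(None,1) exec_start@5 write@6
I5 mul r3: issue@6 deps=(None,2) exec_start@6 write@7
I6 add r3: issue@7 deps=(5,4) exec_start@7 write@8

Answer: 3 3 4 5 6 7 8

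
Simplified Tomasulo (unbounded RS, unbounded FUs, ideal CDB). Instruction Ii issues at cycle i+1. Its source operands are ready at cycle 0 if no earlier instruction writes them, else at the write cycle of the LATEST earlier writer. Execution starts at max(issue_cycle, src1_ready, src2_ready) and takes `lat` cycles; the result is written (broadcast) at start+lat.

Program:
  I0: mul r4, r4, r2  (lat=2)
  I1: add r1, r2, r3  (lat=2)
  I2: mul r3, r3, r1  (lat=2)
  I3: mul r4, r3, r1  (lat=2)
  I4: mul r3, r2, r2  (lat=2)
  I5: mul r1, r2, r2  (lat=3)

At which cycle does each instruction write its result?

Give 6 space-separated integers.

Answer: 3 4 6 8 7 9

Derivation:
I0 mul r4: issue@1 deps=(None,None) exec_start@1 write@3
I1 add r1: issue@2 deps=(None,None) exec_start@2 write@4
I2 mul r3: issue@3 deps=(None,1) exec_start@4 write@6
I3 mul r4: issue@4 deps=(2,1) exec_start@6 write@8
I4 mul r3: issue@5 deps=(None,None) exec_start@5 write@7
I5 mul r1: issue@6 deps=(None,None) exec_start@6 write@9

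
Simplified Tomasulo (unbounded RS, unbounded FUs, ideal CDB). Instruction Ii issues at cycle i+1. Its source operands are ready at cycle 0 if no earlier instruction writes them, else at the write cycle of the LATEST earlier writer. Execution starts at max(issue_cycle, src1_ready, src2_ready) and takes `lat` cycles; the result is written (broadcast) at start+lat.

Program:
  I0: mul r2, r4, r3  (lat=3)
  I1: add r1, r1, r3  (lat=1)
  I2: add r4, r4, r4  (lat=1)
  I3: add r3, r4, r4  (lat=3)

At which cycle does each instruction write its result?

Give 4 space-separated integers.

Answer: 4 3 4 7

Derivation:
I0 mul r2: issue@1 deps=(None,None) exec_start@1 write@4
I1 add r1: issue@2 deps=(None,None) exec_start@2 write@3
I2 add r4: issue@3 deps=(None,None) exec_start@3 write@4
I3 add r3: issue@4 deps=(2,2) exec_start@4 write@7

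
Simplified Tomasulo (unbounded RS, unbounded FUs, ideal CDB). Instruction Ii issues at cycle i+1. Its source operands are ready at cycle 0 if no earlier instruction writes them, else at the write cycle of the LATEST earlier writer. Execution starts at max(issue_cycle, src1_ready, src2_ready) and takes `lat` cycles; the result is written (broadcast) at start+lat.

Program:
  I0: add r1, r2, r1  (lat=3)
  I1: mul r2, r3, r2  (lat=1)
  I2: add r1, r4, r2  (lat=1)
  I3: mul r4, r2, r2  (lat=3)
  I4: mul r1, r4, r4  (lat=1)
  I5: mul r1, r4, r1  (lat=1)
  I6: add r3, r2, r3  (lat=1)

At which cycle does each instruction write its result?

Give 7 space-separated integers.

Answer: 4 3 4 7 8 9 8

Derivation:
I0 add r1: issue@1 deps=(None,None) exec_start@1 write@4
I1 mul r2: issue@2 deps=(None,None) exec_start@2 write@3
I2 add r1: issue@3 deps=(None,1) exec_start@3 write@4
I3 mul r4: issue@4 deps=(1,1) exec_start@4 write@7
I4 mul r1: issue@5 deps=(3,3) exec_start@7 write@8
I5 mul r1: issue@6 deps=(3,4) exec_start@8 write@9
I6 add r3: issue@7 deps=(1,None) exec_start@7 write@8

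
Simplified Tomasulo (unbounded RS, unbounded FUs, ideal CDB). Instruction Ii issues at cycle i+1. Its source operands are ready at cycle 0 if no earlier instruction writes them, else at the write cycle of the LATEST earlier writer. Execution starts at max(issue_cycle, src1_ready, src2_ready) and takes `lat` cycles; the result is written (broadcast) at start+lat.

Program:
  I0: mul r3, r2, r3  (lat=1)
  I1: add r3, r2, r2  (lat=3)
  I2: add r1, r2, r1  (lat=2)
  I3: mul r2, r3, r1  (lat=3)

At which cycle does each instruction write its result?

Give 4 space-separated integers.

Answer: 2 5 5 8

Derivation:
I0 mul r3: issue@1 deps=(None,None) exec_start@1 write@2
I1 add r3: issue@2 deps=(None,None) exec_start@2 write@5
I2 add r1: issue@3 deps=(None,None) exec_start@3 write@5
I3 mul r2: issue@4 deps=(1,2) exec_start@5 write@8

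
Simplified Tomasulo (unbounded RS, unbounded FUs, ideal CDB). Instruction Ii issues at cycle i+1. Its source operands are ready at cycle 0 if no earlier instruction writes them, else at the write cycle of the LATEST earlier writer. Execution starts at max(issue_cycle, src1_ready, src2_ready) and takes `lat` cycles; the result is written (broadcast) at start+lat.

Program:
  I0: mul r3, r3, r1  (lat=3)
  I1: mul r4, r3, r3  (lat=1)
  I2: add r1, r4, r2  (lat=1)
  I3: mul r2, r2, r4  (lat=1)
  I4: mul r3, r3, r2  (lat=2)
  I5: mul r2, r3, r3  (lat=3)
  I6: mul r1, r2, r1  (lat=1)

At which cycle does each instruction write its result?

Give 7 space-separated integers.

I0 mul r3: issue@1 deps=(None,None) exec_start@1 write@4
I1 mul r4: issue@2 deps=(0,0) exec_start@4 write@5
I2 add r1: issue@3 deps=(1,None) exec_start@5 write@6
I3 mul r2: issue@4 deps=(None,1) exec_start@5 write@6
I4 mul r3: issue@5 deps=(0,3) exec_start@6 write@8
I5 mul r2: issue@6 deps=(4,4) exec_start@8 write@11
I6 mul r1: issue@7 deps=(5,2) exec_start@11 write@12

Answer: 4 5 6 6 8 11 12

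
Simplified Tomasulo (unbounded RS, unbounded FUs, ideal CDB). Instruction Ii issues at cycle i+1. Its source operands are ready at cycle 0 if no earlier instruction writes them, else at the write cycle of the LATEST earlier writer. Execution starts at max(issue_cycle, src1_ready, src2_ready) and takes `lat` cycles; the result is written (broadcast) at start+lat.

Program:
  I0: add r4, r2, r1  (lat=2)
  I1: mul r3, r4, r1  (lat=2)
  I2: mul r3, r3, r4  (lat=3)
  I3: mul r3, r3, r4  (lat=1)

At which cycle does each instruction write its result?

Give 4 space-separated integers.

I0 add r4: issue@1 deps=(None,None) exec_start@1 write@3
I1 mul r3: issue@2 deps=(0,None) exec_start@3 write@5
I2 mul r3: issue@3 deps=(1,0) exec_start@5 write@8
I3 mul r3: issue@4 deps=(2,0) exec_start@8 write@9

Answer: 3 5 8 9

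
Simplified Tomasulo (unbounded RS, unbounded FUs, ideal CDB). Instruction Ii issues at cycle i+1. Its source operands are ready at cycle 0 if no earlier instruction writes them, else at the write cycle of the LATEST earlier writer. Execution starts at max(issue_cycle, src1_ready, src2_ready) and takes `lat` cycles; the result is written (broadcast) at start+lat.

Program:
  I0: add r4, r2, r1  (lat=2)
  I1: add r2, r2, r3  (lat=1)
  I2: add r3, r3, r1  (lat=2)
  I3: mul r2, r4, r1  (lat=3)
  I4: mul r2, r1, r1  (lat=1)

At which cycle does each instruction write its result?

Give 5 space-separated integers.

Answer: 3 3 5 7 6

Derivation:
I0 add r4: issue@1 deps=(None,None) exec_start@1 write@3
I1 add r2: issue@2 deps=(None,None) exec_start@2 write@3
I2 add r3: issue@3 deps=(None,None) exec_start@3 write@5
I3 mul r2: issue@4 deps=(0,None) exec_start@4 write@7
I4 mul r2: issue@5 deps=(None,None) exec_start@5 write@6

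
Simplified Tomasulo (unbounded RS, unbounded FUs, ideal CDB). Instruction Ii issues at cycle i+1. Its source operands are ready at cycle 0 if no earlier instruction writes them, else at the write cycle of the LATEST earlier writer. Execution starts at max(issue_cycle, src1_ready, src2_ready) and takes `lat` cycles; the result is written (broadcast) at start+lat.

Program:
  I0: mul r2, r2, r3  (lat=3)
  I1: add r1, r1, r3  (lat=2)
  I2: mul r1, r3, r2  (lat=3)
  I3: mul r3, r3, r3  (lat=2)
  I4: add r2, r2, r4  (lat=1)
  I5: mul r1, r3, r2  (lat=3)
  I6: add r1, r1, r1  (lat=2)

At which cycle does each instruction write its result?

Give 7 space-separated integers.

Answer: 4 4 7 6 6 9 11

Derivation:
I0 mul r2: issue@1 deps=(None,None) exec_start@1 write@4
I1 add r1: issue@2 deps=(None,None) exec_start@2 write@4
I2 mul r1: issue@3 deps=(None,0) exec_start@4 write@7
I3 mul r3: issue@4 deps=(None,None) exec_start@4 write@6
I4 add r2: issue@5 deps=(0,None) exec_start@5 write@6
I5 mul r1: issue@6 deps=(3,4) exec_start@6 write@9
I6 add r1: issue@7 deps=(5,5) exec_start@9 write@11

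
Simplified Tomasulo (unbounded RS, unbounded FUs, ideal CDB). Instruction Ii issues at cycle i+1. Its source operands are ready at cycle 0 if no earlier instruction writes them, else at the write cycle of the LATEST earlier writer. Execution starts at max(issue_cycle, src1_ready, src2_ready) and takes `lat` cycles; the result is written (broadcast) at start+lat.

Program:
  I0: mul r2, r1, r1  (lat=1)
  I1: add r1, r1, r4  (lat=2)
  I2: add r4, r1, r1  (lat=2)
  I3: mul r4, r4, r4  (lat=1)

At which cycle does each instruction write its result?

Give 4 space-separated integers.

I0 mul r2: issue@1 deps=(None,None) exec_start@1 write@2
I1 add r1: issue@2 deps=(None,None) exec_start@2 write@4
I2 add r4: issue@3 deps=(1,1) exec_start@4 write@6
I3 mul r4: issue@4 deps=(2,2) exec_start@6 write@7

Answer: 2 4 6 7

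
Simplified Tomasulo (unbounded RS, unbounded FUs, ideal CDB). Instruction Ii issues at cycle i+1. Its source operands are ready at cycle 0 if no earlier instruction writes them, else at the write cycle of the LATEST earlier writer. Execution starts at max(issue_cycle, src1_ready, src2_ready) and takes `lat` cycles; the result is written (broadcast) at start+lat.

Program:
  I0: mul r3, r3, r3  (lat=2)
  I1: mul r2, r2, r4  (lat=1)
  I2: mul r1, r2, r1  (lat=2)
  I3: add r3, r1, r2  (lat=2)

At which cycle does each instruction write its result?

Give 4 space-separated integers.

Answer: 3 3 5 7

Derivation:
I0 mul r3: issue@1 deps=(None,None) exec_start@1 write@3
I1 mul r2: issue@2 deps=(None,None) exec_start@2 write@3
I2 mul r1: issue@3 deps=(1,None) exec_start@3 write@5
I3 add r3: issue@4 deps=(2,1) exec_start@5 write@7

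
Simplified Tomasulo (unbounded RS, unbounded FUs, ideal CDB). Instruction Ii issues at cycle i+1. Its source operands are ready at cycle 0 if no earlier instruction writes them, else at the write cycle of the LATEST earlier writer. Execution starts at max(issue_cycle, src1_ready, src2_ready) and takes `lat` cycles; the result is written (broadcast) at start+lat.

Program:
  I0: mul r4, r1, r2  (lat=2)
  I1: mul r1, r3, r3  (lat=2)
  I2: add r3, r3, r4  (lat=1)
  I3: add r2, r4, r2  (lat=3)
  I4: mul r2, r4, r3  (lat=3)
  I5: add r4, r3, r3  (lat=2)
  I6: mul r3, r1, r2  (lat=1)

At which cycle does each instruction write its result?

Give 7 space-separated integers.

I0 mul r4: issue@1 deps=(None,None) exec_start@1 write@3
I1 mul r1: issue@2 deps=(None,None) exec_start@2 write@4
I2 add r3: issue@3 deps=(None,0) exec_start@3 write@4
I3 add r2: issue@4 deps=(0,None) exec_start@4 write@7
I4 mul r2: issue@5 deps=(0,2) exec_start@5 write@8
I5 add r4: issue@6 deps=(2,2) exec_start@6 write@8
I6 mul r3: issue@7 deps=(1,4) exec_start@8 write@9

Answer: 3 4 4 7 8 8 9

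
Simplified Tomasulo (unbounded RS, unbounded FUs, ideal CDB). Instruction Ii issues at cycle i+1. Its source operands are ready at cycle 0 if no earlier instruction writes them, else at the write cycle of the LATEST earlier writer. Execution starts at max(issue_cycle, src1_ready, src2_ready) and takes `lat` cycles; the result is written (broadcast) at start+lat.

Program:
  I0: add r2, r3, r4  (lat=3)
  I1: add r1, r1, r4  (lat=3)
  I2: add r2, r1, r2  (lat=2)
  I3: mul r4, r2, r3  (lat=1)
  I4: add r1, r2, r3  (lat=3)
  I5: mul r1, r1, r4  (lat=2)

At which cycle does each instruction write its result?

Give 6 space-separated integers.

I0 add r2: issue@1 deps=(None,None) exec_start@1 write@4
I1 add r1: issue@2 deps=(None,None) exec_start@2 write@5
I2 add r2: issue@3 deps=(1,0) exec_start@5 write@7
I3 mul r4: issue@4 deps=(2,None) exec_start@7 write@8
I4 add r1: issue@5 deps=(2,None) exec_start@7 write@10
I5 mul r1: issue@6 deps=(4,3) exec_start@10 write@12

Answer: 4 5 7 8 10 12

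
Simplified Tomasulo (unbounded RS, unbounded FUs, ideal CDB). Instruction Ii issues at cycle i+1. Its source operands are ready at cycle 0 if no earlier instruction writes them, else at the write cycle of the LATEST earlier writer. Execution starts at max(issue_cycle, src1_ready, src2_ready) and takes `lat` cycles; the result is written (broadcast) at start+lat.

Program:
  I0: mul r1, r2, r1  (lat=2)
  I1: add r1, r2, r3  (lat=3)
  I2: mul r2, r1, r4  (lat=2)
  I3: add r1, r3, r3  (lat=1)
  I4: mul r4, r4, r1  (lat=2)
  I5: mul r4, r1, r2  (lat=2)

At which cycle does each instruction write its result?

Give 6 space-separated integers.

Answer: 3 5 7 5 7 9

Derivation:
I0 mul r1: issue@1 deps=(None,None) exec_start@1 write@3
I1 add r1: issue@2 deps=(None,None) exec_start@2 write@5
I2 mul r2: issue@3 deps=(1,None) exec_start@5 write@7
I3 add r1: issue@4 deps=(None,None) exec_start@4 write@5
I4 mul r4: issue@5 deps=(None,3) exec_start@5 write@7
I5 mul r4: issue@6 deps=(3,2) exec_start@7 write@9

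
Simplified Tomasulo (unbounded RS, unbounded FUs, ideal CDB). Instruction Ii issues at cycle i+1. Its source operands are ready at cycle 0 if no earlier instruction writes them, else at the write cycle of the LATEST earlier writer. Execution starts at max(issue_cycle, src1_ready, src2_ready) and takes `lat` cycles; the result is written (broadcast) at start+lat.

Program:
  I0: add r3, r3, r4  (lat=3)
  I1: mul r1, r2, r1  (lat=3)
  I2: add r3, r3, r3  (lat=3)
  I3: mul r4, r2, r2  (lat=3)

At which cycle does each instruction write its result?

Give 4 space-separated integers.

Answer: 4 5 7 7

Derivation:
I0 add r3: issue@1 deps=(None,None) exec_start@1 write@4
I1 mul r1: issue@2 deps=(None,None) exec_start@2 write@5
I2 add r3: issue@3 deps=(0,0) exec_start@4 write@7
I3 mul r4: issue@4 deps=(None,None) exec_start@4 write@7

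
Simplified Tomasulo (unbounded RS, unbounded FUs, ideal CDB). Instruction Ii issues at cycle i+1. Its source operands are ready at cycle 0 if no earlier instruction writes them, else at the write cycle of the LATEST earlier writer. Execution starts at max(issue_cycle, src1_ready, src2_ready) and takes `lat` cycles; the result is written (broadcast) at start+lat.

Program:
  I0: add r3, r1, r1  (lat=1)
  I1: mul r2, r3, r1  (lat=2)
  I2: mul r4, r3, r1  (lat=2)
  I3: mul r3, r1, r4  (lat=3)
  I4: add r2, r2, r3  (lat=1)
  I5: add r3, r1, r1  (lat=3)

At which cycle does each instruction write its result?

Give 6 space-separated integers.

Answer: 2 4 5 8 9 9

Derivation:
I0 add r3: issue@1 deps=(None,None) exec_start@1 write@2
I1 mul r2: issue@2 deps=(0,None) exec_start@2 write@4
I2 mul r4: issue@3 deps=(0,None) exec_start@3 write@5
I3 mul r3: issue@4 deps=(None,2) exec_start@5 write@8
I4 add r2: issue@5 deps=(1,3) exec_start@8 write@9
I5 add r3: issue@6 deps=(None,None) exec_start@6 write@9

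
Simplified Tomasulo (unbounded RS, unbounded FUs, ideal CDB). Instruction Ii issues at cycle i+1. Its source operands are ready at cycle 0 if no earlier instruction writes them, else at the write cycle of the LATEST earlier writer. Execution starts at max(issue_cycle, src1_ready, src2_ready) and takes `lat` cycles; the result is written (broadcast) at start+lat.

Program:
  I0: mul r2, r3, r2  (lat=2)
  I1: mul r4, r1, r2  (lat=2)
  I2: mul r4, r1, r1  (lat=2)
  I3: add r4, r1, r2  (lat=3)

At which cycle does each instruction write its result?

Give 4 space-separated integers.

I0 mul r2: issue@1 deps=(None,None) exec_start@1 write@3
I1 mul r4: issue@2 deps=(None,0) exec_start@3 write@5
I2 mul r4: issue@3 deps=(None,None) exec_start@3 write@5
I3 add r4: issue@4 deps=(None,0) exec_start@4 write@7

Answer: 3 5 5 7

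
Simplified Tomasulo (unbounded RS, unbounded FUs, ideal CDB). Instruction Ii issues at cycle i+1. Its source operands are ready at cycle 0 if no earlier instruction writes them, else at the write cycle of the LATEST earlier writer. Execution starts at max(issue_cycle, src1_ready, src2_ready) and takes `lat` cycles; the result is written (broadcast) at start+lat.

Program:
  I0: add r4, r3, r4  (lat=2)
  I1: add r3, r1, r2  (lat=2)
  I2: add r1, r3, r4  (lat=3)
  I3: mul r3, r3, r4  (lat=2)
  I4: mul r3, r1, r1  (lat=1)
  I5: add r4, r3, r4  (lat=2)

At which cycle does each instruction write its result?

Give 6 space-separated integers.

Answer: 3 4 7 6 8 10

Derivation:
I0 add r4: issue@1 deps=(None,None) exec_start@1 write@3
I1 add r3: issue@2 deps=(None,None) exec_start@2 write@4
I2 add r1: issue@3 deps=(1,0) exec_start@4 write@7
I3 mul r3: issue@4 deps=(1,0) exec_start@4 write@6
I4 mul r3: issue@5 deps=(2,2) exec_start@7 write@8
I5 add r4: issue@6 deps=(4,0) exec_start@8 write@10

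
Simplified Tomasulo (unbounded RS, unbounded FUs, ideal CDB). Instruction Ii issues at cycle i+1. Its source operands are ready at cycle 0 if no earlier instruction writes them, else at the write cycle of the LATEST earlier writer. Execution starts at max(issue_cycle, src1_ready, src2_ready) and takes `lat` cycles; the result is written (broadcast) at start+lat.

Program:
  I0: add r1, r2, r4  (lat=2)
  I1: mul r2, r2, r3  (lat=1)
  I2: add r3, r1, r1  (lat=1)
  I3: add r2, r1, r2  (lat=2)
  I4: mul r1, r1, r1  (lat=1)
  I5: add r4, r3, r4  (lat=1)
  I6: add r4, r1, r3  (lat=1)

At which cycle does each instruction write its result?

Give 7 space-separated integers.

Answer: 3 3 4 6 6 7 8

Derivation:
I0 add r1: issue@1 deps=(None,None) exec_start@1 write@3
I1 mul r2: issue@2 deps=(None,None) exec_start@2 write@3
I2 add r3: issue@3 deps=(0,0) exec_start@3 write@4
I3 add r2: issue@4 deps=(0,1) exec_start@4 write@6
I4 mul r1: issue@5 deps=(0,0) exec_start@5 write@6
I5 add r4: issue@6 deps=(2,None) exec_start@6 write@7
I6 add r4: issue@7 deps=(4,2) exec_start@7 write@8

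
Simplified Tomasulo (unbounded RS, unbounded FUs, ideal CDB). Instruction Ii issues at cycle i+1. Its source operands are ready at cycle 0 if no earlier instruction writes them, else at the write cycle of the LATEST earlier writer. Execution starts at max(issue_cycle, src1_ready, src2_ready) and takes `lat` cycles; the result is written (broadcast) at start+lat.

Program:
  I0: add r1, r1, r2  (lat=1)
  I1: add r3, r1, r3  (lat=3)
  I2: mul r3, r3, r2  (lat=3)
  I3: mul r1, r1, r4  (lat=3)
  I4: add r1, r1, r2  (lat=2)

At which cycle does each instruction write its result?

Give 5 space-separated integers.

I0 add r1: issue@1 deps=(None,None) exec_start@1 write@2
I1 add r3: issue@2 deps=(0,None) exec_start@2 write@5
I2 mul r3: issue@3 deps=(1,None) exec_start@5 write@8
I3 mul r1: issue@4 deps=(0,None) exec_start@4 write@7
I4 add r1: issue@5 deps=(3,None) exec_start@7 write@9

Answer: 2 5 8 7 9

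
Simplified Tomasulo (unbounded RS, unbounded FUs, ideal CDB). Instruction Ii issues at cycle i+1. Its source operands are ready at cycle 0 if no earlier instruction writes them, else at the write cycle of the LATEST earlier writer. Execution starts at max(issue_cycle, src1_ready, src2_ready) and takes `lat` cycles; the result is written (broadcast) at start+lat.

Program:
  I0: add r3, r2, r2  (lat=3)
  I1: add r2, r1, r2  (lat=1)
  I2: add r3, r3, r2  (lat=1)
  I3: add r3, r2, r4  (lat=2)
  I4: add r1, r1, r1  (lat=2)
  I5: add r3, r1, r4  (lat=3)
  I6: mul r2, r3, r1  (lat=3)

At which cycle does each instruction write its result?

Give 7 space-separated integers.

I0 add r3: issue@1 deps=(None,None) exec_start@1 write@4
I1 add r2: issue@2 deps=(None,None) exec_start@2 write@3
I2 add r3: issue@3 deps=(0,1) exec_start@4 write@5
I3 add r3: issue@4 deps=(1,None) exec_start@4 write@6
I4 add r1: issue@5 deps=(None,None) exec_start@5 write@7
I5 add r3: issue@6 deps=(4,None) exec_start@7 write@10
I6 mul r2: issue@7 deps=(5,4) exec_start@10 write@13

Answer: 4 3 5 6 7 10 13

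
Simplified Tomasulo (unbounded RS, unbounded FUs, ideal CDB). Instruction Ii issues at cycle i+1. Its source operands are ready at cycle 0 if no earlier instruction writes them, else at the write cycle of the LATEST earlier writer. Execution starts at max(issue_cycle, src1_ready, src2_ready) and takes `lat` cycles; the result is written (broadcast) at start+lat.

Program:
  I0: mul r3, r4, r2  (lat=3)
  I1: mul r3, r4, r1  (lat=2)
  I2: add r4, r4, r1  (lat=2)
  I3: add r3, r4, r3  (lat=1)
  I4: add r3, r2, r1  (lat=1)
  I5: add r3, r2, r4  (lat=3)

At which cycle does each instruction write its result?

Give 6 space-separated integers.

I0 mul r3: issue@1 deps=(None,None) exec_start@1 write@4
I1 mul r3: issue@2 deps=(None,None) exec_start@2 write@4
I2 add r4: issue@3 deps=(None,None) exec_start@3 write@5
I3 add r3: issue@4 deps=(2,1) exec_start@5 write@6
I4 add r3: issue@5 deps=(None,None) exec_start@5 write@6
I5 add r3: issue@6 deps=(None,2) exec_start@6 write@9

Answer: 4 4 5 6 6 9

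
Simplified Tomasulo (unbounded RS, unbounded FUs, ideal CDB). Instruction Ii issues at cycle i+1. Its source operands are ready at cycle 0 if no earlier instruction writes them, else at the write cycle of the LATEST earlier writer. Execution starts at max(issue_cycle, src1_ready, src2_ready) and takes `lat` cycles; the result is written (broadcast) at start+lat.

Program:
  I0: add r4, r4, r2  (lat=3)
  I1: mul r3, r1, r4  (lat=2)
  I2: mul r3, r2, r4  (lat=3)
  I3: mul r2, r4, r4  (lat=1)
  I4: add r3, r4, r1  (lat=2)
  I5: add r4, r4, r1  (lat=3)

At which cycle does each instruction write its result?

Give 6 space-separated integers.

I0 add r4: issue@1 deps=(None,None) exec_start@1 write@4
I1 mul r3: issue@2 deps=(None,0) exec_start@4 write@6
I2 mul r3: issue@3 deps=(None,0) exec_start@4 write@7
I3 mul r2: issue@4 deps=(0,0) exec_start@4 write@5
I4 add r3: issue@5 deps=(0,None) exec_start@5 write@7
I5 add r4: issue@6 deps=(0,None) exec_start@6 write@9

Answer: 4 6 7 5 7 9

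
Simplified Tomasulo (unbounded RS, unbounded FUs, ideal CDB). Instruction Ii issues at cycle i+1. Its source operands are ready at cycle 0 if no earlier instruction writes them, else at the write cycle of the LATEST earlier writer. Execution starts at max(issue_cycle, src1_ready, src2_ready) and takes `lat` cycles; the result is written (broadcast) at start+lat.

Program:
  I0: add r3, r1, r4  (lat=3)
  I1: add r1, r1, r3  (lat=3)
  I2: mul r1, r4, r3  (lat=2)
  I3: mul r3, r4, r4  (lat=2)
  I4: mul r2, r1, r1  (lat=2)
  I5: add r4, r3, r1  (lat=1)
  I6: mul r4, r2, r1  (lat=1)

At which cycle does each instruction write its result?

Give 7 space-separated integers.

Answer: 4 7 6 6 8 7 9

Derivation:
I0 add r3: issue@1 deps=(None,None) exec_start@1 write@4
I1 add r1: issue@2 deps=(None,0) exec_start@4 write@7
I2 mul r1: issue@3 deps=(None,0) exec_start@4 write@6
I3 mul r3: issue@4 deps=(None,None) exec_start@4 write@6
I4 mul r2: issue@5 deps=(2,2) exec_start@6 write@8
I5 add r4: issue@6 deps=(3,2) exec_start@6 write@7
I6 mul r4: issue@7 deps=(4,2) exec_start@8 write@9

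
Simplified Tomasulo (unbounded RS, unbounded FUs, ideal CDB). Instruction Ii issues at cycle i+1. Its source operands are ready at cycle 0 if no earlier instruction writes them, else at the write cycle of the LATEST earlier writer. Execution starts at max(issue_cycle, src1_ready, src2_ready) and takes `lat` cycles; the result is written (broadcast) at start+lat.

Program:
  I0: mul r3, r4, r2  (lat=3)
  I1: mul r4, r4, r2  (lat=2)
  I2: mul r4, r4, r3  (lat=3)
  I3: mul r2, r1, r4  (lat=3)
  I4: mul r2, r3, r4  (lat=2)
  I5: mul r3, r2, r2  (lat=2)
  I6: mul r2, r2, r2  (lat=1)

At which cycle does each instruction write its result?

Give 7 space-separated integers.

Answer: 4 4 7 10 9 11 10

Derivation:
I0 mul r3: issue@1 deps=(None,None) exec_start@1 write@4
I1 mul r4: issue@2 deps=(None,None) exec_start@2 write@4
I2 mul r4: issue@3 deps=(1,0) exec_start@4 write@7
I3 mul r2: issue@4 deps=(None,2) exec_start@7 write@10
I4 mul r2: issue@5 deps=(0,2) exec_start@7 write@9
I5 mul r3: issue@6 deps=(4,4) exec_start@9 write@11
I6 mul r2: issue@7 deps=(4,4) exec_start@9 write@10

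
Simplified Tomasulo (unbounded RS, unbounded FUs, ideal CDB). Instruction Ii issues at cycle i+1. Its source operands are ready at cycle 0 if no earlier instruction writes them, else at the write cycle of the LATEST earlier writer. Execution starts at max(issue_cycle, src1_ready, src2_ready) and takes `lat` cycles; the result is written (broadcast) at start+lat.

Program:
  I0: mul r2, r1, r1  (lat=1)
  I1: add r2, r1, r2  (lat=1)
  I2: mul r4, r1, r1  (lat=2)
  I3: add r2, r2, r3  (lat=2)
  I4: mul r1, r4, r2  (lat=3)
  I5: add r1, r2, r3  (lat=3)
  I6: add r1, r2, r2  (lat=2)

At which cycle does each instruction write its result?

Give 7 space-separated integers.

Answer: 2 3 5 6 9 9 9

Derivation:
I0 mul r2: issue@1 deps=(None,None) exec_start@1 write@2
I1 add r2: issue@2 deps=(None,0) exec_start@2 write@3
I2 mul r4: issue@3 deps=(None,None) exec_start@3 write@5
I3 add r2: issue@4 deps=(1,None) exec_start@4 write@6
I4 mul r1: issue@5 deps=(2,3) exec_start@6 write@9
I5 add r1: issue@6 deps=(3,None) exec_start@6 write@9
I6 add r1: issue@7 deps=(3,3) exec_start@7 write@9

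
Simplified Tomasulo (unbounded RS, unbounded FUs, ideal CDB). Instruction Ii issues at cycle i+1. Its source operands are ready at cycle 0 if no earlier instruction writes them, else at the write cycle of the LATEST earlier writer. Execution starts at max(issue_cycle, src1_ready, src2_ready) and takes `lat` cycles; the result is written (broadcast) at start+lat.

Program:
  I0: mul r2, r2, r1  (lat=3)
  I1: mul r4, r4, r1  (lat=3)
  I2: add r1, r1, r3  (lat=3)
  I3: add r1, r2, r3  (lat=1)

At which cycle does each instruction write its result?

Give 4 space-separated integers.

I0 mul r2: issue@1 deps=(None,None) exec_start@1 write@4
I1 mul r4: issue@2 deps=(None,None) exec_start@2 write@5
I2 add r1: issue@3 deps=(None,None) exec_start@3 write@6
I3 add r1: issue@4 deps=(0,None) exec_start@4 write@5

Answer: 4 5 6 5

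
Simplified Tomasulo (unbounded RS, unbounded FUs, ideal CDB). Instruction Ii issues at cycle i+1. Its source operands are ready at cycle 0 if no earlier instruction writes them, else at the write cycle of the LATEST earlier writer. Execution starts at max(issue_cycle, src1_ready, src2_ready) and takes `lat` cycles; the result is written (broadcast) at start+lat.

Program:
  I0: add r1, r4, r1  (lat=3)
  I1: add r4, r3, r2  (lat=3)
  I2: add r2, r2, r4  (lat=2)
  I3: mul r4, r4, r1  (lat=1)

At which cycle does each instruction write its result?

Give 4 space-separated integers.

Answer: 4 5 7 6

Derivation:
I0 add r1: issue@1 deps=(None,None) exec_start@1 write@4
I1 add r4: issue@2 deps=(None,None) exec_start@2 write@5
I2 add r2: issue@3 deps=(None,1) exec_start@5 write@7
I3 mul r4: issue@4 deps=(1,0) exec_start@5 write@6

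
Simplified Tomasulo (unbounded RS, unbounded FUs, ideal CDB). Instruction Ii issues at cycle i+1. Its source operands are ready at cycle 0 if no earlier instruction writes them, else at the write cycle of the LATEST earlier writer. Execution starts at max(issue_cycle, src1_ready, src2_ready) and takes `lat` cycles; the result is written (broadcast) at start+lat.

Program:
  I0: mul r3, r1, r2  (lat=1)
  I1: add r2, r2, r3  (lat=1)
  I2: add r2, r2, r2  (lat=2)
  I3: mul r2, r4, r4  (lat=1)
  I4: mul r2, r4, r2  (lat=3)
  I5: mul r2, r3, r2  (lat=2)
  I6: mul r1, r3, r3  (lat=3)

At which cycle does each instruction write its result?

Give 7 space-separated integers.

Answer: 2 3 5 5 8 10 10

Derivation:
I0 mul r3: issue@1 deps=(None,None) exec_start@1 write@2
I1 add r2: issue@2 deps=(None,0) exec_start@2 write@3
I2 add r2: issue@3 deps=(1,1) exec_start@3 write@5
I3 mul r2: issue@4 deps=(None,None) exec_start@4 write@5
I4 mul r2: issue@5 deps=(None,3) exec_start@5 write@8
I5 mul r2: issue@6 deps=(0,4) exec_start@8 write@10
I6 mul r1: issue@7 deps=(0,0) exec_start@7 write@10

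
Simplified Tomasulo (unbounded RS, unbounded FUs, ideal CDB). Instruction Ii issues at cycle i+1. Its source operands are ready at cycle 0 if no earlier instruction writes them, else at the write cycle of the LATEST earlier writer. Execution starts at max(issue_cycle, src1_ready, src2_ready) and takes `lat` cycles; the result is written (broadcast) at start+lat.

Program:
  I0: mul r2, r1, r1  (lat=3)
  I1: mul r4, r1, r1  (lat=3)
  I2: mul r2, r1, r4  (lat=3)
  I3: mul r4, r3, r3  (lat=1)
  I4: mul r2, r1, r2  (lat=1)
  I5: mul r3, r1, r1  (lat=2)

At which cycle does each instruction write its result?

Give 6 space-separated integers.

Answer: 4 5 8 5 9 8

Derivation:
I0 mul r2: issue@1 deps=(None,None) exec_start@1 write@4
I1 mul r4: issue@2 deps=(None,None) exec_start@2 write@5
I2 mul r2: issue@3 deps=(None,1) exec_start@5 write@8
I3 mul r4: issue@4 deps=(None,None) exec_start@4 write@5
I4 mul r2: issue@5 deps=(None,2) exec_start@8 write@9
I5 mul r3: issue@6 deps=(None,None) exec_start@6 write@8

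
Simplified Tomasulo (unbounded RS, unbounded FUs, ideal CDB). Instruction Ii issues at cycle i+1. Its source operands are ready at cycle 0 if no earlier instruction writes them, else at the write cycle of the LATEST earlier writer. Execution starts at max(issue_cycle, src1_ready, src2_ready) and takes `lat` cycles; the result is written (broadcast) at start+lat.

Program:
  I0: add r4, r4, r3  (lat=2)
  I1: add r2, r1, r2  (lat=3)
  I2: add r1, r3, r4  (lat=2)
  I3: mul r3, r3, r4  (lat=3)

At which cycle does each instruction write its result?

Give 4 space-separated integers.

Answer: 3 5 5 7

Derivation:
I0 add r4: issue@1 deps=(None,None) exec_start@1 write@3
I1 add r2: issue@2 deps=(None,None) exec_start@2 write@5
I2 add r1: issue@3 deps=(None,0) exec_start@3 write@5
I3 mul r3: issue@4 deps=(None,0) exec_start@4 write@7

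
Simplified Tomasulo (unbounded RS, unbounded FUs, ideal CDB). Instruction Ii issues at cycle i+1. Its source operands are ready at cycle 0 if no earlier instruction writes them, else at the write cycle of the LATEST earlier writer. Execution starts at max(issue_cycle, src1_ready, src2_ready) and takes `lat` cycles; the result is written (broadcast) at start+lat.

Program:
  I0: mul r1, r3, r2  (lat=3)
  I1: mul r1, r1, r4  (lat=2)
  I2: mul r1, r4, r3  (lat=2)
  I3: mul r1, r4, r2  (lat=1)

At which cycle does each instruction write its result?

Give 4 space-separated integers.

I0 mul r1: issue@1 deps=(None,None) exec_start@1 write@4
I1 mul r1: issue@2 deps=(0,None) exec_start@4 write@6
I2 mul r1: issue@3 deps=(None,None) exec_start@3 write@5
I3 mul r1: issue@4 deps=(None,None) exec_start@4 write@5

Answer: 4 6 5 5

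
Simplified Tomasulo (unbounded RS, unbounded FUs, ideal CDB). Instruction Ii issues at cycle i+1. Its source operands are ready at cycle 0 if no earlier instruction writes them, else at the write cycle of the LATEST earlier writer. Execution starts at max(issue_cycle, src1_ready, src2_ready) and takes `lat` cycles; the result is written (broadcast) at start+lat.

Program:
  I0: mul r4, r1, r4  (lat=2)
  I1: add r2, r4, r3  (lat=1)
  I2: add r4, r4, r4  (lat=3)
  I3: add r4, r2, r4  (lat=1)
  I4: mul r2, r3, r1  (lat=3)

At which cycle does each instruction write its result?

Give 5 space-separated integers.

I0 mul r4: issue@1 deps=(None,None) exec_start@1 write@3
I1 add r2: issue@2 deps=(0,None) exec_start@3 write@4
I2 add r4: issue@3 deps=(0,0) exec_start@3 write@6
I3 add r4: issue@4 deps=(1,2) exec_start@6 write@7
I4 mul r2: issue@5 deps=(None,None) exec_start@5 write@8

Answer: 3 4 6 7 8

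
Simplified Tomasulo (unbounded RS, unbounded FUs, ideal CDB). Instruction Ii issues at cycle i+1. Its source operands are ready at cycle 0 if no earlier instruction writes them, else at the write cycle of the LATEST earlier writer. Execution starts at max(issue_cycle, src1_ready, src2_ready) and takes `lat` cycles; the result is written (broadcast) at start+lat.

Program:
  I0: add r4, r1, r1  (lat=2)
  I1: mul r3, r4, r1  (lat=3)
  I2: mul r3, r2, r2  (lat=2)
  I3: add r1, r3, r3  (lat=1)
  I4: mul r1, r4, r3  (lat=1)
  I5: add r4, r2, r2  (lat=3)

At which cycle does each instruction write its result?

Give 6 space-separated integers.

Answer: 3 6 5 6 6 9

Derivation:
I0 add r4: issue@1 deps=(None,None) exec_start@1 write@3
I1 mul r3: issue@2 deps=(0,None) exec_start@3 write@6
I2 mul r3: issue@3 deps=(None,None) exec_start@3 write@5
I3 add r1: issue@4 deps=(2,2) exec_start@5 write@6
I4 mul r1: issue@5 deps=(0,2) exec_start@5 write@6
I5 add r4: issue@6 deps=(None,None) exec_start@6 write@9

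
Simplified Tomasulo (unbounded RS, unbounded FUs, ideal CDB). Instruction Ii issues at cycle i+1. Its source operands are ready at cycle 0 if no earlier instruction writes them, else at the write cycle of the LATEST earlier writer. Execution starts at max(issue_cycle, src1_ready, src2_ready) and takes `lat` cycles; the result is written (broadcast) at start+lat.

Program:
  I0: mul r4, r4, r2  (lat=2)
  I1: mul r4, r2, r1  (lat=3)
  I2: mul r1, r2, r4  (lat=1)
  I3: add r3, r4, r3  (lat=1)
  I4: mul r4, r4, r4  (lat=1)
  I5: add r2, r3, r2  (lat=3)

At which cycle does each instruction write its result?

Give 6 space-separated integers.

I0 mul r4: issue@1 deps=(None,None) exec_start@1 write@3
I1 mul r4: issue@2 deps=(None,None) exec_start@2 write@5
I2 mul r1: issue@3 deps=(None,1) exec_start@5 write@6
I3 add r3: issue@4 deps=(1,None) exec_start@5 write@6
I4 mul r4: issue@5 deps=(1,1) exec_start@5 write@6
I5 add r2: issue@6 deps=(3,None) exec_start@6 write@9

Answer: 3 5 6 6 6 9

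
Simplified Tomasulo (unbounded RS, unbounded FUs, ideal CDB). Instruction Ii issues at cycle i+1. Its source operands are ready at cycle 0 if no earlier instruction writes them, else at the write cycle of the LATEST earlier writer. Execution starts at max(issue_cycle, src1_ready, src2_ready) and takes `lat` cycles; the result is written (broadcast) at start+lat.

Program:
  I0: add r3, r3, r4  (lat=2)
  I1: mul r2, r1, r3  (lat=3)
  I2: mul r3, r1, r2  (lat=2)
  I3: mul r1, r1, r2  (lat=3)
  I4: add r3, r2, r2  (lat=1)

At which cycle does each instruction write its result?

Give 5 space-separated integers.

I0 add r3: issue@1 deps=(None,None) exec_start@1 write@3
I1 mul r2: issue@2 deps=(None,0) exec_start@3 write@6
I2 mul r3: issue@3 deps=(None,1) exec_start@6 write@8
I3 mul r1: issue@4 deps=(None,1) exec_start@6 write@9
I4 add r3: issue@5 deps=(1,1) exec_start@6 write@7

Answer: 3 6 8 9 7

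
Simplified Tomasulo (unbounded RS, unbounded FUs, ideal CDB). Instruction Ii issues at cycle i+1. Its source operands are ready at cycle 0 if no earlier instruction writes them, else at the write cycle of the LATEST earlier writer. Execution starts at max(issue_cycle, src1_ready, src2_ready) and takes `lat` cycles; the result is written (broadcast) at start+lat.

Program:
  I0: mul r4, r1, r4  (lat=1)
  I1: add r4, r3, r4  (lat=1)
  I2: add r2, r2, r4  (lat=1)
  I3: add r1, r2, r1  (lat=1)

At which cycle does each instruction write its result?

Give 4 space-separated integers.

Answer: 2 3 4 5

Derivation:
I0 mul r4: issue@1 deps=(None,None) exec_start@1 write@2
I1 add r4: issue@2 deps=(None,0) exec_start@2 write@3
I2 add r2: issue@3 deps=(None,1) exec_start@3 write@4
I3 add r1: issue@4 deps=(2,None) exec_start@4 write@5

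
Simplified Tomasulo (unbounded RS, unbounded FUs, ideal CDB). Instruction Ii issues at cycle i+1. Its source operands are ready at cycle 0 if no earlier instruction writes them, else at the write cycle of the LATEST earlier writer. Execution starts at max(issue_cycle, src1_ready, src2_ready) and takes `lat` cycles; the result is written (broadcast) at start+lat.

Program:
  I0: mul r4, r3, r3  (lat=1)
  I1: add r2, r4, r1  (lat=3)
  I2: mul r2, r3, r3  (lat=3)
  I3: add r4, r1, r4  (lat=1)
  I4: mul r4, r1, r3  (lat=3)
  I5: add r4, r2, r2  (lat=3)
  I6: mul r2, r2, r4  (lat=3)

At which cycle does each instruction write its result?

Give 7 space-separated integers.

Answer: 2 5 6 5 8 9 12

Derivation:
I0 mul r4: issue@1 deps=(None,None) exec_start@1 write@2
I1 add r2: issue@2 deps=(0,None) exec_start@2 write@5
I2 mul r2: issue@3 deps=(None,None) exec_start@3 write@6
I3 add r4: issue@4 deps=(None,0) exec_start@4 write@5
I4 mul r4: issue@5 deps=(None,None) exec_start@5 write@8
I5 add r4: issue@6 deps=(2,2) exec_start@6 write@9
I6 mul r2: issue@7 deps=(2,5) exec_start@9 write@12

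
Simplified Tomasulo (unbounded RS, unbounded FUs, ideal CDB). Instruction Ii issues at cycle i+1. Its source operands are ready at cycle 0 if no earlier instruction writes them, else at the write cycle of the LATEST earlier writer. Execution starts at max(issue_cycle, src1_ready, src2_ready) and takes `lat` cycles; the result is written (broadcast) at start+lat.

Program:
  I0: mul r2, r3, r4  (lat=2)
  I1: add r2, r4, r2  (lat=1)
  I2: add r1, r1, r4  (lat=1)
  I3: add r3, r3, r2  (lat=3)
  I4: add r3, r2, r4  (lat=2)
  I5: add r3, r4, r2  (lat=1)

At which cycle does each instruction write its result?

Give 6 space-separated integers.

Answer: 3 4 4 7 7 7

Derivation:
I0 mul r2: issue@1 deps=(None,None) exec_start@1 write@3
I1 add r2: issue@2 deps=(None,0) exec_start@3 write@4
I2 add r1: issue@3 deps=(None,None) exec_start@3 write@4
I3 add r3: issue@4 deps=(None,1) exec_start@4 write@7
I4 add r3: issue@5 deps=(1,None) exec_start@5 write@7
I5 add r3: issue@6 deps=(None,1) exec_start@6 write@7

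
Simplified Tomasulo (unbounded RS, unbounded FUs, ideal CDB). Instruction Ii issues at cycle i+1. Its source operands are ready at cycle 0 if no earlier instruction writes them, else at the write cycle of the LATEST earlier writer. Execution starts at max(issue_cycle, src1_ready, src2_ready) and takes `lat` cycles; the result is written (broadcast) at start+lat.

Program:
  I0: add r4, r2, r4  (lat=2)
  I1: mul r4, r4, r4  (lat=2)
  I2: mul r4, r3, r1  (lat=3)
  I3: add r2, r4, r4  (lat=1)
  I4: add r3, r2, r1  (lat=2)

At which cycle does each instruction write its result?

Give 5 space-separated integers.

I0 add r4: issue@1 deps=(None,None) exec_start@1 write@3
I1 mul r4: issue@2 deps=(0,0) exec_start@3 write@5
I2 mul r4: issue@3 deps=(None,None) exec_start@3 write@6
I3 add r2: issue@4 deps=(2,2) exec_start@6 write@7
I4 add r3: issue@5 deps=(3,None) exec_start@7 write@9

Answer: 3 5 6 7 9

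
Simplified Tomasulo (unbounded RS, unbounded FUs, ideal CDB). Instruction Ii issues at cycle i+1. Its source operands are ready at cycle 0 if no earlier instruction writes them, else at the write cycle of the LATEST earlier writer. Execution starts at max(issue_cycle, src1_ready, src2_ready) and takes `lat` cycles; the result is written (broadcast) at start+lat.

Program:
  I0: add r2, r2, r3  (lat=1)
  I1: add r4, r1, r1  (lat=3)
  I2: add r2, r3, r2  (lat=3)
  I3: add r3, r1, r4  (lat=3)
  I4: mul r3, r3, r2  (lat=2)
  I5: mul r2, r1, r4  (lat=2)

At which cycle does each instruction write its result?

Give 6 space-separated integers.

Answer: 2 5 6 8 10 8

Derivation:
I0 add r2: issue@1 deps=(None,None) exec_start@1 write@2
I1 add r4: issue@2 deps=(None,None) exec_start@2 write@5
I2 add r2: issue@3 deps=(None,0) exec_start@3 write@6
I3 add r3: issue@4 deps=(None,1) exec_start@5 write@8
I4 mul r3: issue@5 deps=(3,2) exec_start@8 write@10
I5 mul r2: issue@6 deps=(None,1) exec_start@6 write@8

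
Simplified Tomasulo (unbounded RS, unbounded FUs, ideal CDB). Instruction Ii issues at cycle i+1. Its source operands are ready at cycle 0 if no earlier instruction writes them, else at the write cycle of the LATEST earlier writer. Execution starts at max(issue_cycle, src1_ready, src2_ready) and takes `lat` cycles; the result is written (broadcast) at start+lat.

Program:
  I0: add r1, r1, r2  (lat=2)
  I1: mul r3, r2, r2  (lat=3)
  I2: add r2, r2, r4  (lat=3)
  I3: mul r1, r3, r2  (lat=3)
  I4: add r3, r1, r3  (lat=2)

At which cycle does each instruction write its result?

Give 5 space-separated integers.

Answer: 3 5 6 9 11

Derivation:
I0 add r1: issue@1 deps=(None,None) exec_start@1 write@3
I1 mul r3: issue@2 deps=(None,None) exec_start@2 write@5
I2 add r2: issue@3 deps=(None,None) exec_start@3 write@6
I3 mul r1: issue@4 deps=(1,2) exec_start@6 write@9
I4 add r3: issue@5 deps=(3,1) exec_start@9 write@11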